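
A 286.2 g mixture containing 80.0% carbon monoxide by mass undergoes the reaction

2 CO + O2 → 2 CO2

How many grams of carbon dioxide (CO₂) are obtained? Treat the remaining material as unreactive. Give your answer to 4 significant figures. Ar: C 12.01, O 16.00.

359.7 g

Mass of pure CO = 286.2 g × 0.800 = 228.96 g.
M(CO) = 12.01 + 16.00 = 28.01 g/mol.
M(CO2) = 12.01 + 2(16.00) = 44.01 g/mol.
n(CO) = 228.96 g / 28.01 g/mol = 8.1742 mol.
From the equation the CO:CO2 mole ratio is 2:2, so n(CO2) = 8.1742 × 2/2 = 8.1742 mol.
Mass of CO2 = 8.1742 mol × 44.01 g/mol = 359.75 g.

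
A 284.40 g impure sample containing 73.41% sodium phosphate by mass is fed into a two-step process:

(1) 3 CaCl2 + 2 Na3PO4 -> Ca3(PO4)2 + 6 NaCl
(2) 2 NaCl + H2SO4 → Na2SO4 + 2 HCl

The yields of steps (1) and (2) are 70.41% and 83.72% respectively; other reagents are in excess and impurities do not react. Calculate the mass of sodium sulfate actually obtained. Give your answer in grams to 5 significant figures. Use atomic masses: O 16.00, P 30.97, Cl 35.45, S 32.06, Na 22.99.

Pure Na3PO4 = 284.40 × 0.7341 = 208.778 g.
M(Na3PO4) = 3(22.99) + 30.97 + 4(16.00) = 163.94 g/mol.
M(Na2SO4) = 2(22.99) + 32.06 + 4(16.00) = 142.04 g/mol.
n(Na3PO4) = 208.778 / 163.94 = 1.27350 mol.
Step 1 (Na3PO4:NaCl = 2:6): theoretical n(NaCl) = 3.82051 mol; at 70.41% yield, n(NaCl) = 2.69002 mol.
Step 2 (NaCl:Na2SO4 = 2:1): theoretical n(Na2SO4) = 1.34501 mol, so theoretical mass = 1.34501 × 142.04 = 191.045 g.
At 83.72% yield, actual mass of Na2SO4 = 191.045 × 0.8372 = 159.943 g.

159.94 g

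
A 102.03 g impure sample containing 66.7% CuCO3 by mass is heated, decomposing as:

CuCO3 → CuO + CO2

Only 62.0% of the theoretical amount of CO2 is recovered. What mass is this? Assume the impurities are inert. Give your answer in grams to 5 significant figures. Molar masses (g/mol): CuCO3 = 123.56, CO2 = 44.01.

15.029 g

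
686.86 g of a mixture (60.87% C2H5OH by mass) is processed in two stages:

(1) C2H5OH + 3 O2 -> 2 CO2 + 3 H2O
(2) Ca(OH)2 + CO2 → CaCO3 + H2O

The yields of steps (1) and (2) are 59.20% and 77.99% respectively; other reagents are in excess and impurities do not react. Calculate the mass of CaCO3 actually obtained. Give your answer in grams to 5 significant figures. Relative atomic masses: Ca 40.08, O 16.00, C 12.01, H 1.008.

Pure C2H5OH = 686.86 × 0.6087 = 418.092 g.
M(C2H5OH) = 2(12.01) + 6(1.008) + 16.00 = 46.068 g/mol.
M(CaCO3) = 40.08 + 12.01 + 3(16.00) = 100.09 g/mol.
n(C2H5OH) = 418.092 / 46.068 = 9.07553 mol.
Step 1 (C2H5OH:CO2 = 1:2): theoretical n(CO2) = 18.1511 mol; at 59.20% yield, n(CO2) = 10.7454 mol.
Step 2 (CO2:CaCO3 = 1:1): theoretical n(CaCO3) = 10.7454 mol, so theoretical mass = 10.7454 × 100.09 = 1075.51 g.
At 77.99% yield, actual mass of CaCO3 = 1075.51 × 0.7799 = 838.790 g.

838.79 g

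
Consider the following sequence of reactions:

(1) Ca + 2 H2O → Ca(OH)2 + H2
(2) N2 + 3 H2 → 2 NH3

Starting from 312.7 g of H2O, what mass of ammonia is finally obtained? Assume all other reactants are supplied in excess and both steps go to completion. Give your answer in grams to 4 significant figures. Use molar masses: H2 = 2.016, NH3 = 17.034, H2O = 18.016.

n(H2O) = 312.70 / 18.016 = 17.357 mol.
Step 1 gives a 2:1 ratio of H2O to H2, so n(H2) = 8.6784 mol.
In step 2 the H2:NH3 ratio is 3:2, so n(NH3) = 5.7856 mol.
Mass of NH3 = 5.7856 × 17.034 = 98.552 g.

98.55 g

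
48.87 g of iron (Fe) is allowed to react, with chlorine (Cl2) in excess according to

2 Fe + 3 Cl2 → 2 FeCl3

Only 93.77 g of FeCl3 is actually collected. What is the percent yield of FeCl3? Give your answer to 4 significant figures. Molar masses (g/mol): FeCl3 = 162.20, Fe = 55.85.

66.07 %

n(Fe) = 48.870 g / 55.85 g/mol = 0.87502 mol.
From the equation the Fe:FeCl3 mole ratio is 2:2, so n(FeCl3) = 0.87502 × 2/2 = 0.87502 mol.
Mass of FeCl3 = 0.87502 mol × 162.20 g/mol = 141.93 g.
This is the theoretical yield. Percent yield = 93.77 g / 141.93 g × 100% = 66.068%.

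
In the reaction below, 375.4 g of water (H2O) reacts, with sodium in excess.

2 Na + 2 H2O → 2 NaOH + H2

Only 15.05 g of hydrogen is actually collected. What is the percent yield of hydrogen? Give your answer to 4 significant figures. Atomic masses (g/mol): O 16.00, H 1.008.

71.65 %

M(H2O) = 2(1.008) + 16.00 = 18.016 g/mol.
M(H2) = 2(1.008) = 2.016 g/mol.
n(H2O) = 375.40 g / 18.016 g/mol = 20.837 mol.
From the equation the H2O:H2 mole ratio is 2:1, so n(H2) = 20.837 × 1/2 = 10.419 mol.
Mass of H2 = 10.419 mol × 2.016 g/mol = 21.004 g.
This is the theoretical yield. Percent yield = 15.05 g / 21.004 g × 100% = 71.654%.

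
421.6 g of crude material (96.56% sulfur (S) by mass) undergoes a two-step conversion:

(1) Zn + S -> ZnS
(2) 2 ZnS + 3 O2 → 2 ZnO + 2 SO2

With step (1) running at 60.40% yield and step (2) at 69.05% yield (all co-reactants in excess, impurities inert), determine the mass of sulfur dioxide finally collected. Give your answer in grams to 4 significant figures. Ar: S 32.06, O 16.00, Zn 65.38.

Pure S = 421.6 × 0.9656 = 407.10 g.
M(S) = 32.06 g/mol.
M(SO2) = 32.06 + 2(16.00) = 64.06 g/mol.
n(S) = 407.10 / 32.06 = 12.698 mol.
Step 1 (S:ZnS = 1:1): theoretical n(ZnS) = 12.698 mol; at 60.40% yield, n(ZnS) = 7.6696 mol.
Step 2 (ZnS:SO2 = 2:2): theoretical n(SO2) = 7.6696 mol, so theoretical mass = 7.6696 × 64.06 = 491.31 g.
At 69.05% yield, actual mass of SO2 = 491.31 × 0.6905 = 339.25 g.

339.3 g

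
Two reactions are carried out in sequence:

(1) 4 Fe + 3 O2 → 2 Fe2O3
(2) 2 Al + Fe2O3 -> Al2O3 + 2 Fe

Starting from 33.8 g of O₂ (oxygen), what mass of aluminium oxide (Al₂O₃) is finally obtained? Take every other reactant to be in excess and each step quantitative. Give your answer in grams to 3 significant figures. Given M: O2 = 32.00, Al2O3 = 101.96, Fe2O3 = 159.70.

n(O2) = 33.80 / 32.00 = 1.056 mol.
Step 1 gives a 3:2 ratio of O2 to Fe2O3, so n(Fe2O3) = 0.7042 mol.
In step 2 the Fe2O3:Al2O3 ratio is 1:1, so n(Al2O3) = 0.7042 mol.
Mass of Al2O3 = 0.7042 × 101.96 = 71.80 g.

71.8 g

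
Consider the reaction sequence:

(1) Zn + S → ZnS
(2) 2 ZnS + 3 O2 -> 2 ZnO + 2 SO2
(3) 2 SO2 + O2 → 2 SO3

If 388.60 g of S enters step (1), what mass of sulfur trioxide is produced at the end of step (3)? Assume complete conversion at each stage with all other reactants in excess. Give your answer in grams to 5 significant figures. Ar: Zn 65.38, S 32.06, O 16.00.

970.41 g

M(S) = 32.06 g/mol.
M(SO3) = 32.06 + 3(16.00) = 80.06 g/mol.
n(S) = 388.60 / 32.06 = 12.1210 mol.
Reaction (1): S→ZnS ratio 1:1 ⇒ n(ZnS) = 12.1210 mol.
Reaction (2): ZnS→SO2 ratio 2:2 ⇒ n(SO2) = 12.1210 mol.
Reaction (3): SO2→SO3 ratio 2:2 ⇒ n(SO3) = 12.1210 mol.
Mass of SO3 = 12.1210 × 80.06 = 970.409 g.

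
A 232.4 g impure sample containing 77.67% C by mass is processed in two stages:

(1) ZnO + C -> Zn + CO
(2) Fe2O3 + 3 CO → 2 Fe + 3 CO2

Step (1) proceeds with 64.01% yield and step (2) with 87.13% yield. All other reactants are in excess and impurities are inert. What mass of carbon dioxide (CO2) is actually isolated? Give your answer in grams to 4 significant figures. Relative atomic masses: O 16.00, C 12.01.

368.9 g

Pure C = 232.4 × 0.7767 = 180.51 g.
M(C) = 12.01 g/mol.
M(CO2) = 12.01 + 2(16.00) = 44.01 g/mol.
n(C) = 180.51 / 12.01 = 15.030 mol.
Step 1 (C:CO = 1:1): theoretical n(CO) = 15.030 mol; at 64.01% yield, n(CO) = 9.6204 mol.
Step 2 (CO:CO2 = 3:3): theoretical n(CO2) = 9.6204 mol, so theoretical mass = 9.6204 × 44.01 = 423.39 g.
At 87.13% yield, actual mass of CO2 = 423.39 × 0.8713 = 368.90 g.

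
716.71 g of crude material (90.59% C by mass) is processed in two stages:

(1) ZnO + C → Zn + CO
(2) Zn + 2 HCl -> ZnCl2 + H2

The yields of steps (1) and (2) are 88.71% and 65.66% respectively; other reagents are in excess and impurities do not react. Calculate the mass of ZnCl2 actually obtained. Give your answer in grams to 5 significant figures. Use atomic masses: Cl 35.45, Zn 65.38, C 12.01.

4291.3 g

Pure C = 716.71 × 0.9059 = 649.268 g.
M(C) = 12.01 g/mol.
M(ZnCl2) = 65.38 + 2(35.45) = 136.28 g/mol.
n(C) = 649.268 / 12.01 = 54.0606 mol.
Step 1 (C:Zn = 1:1): theoretical n(Zn) = 54.0606 mol; at 88.71% yield, n(Zn) = 47.9571 mol.
Step 2 (Zn:ZnCl2 = 1:1): theoretical n(ZnCl2) = 47.9571 mol, so theoretical mass = 47.9571 × 136.28 = 6535.60 g.
At 65.66% yield, actual mass of ZnCl2 = 6535.60 × 0.6566 = 4291.27 g.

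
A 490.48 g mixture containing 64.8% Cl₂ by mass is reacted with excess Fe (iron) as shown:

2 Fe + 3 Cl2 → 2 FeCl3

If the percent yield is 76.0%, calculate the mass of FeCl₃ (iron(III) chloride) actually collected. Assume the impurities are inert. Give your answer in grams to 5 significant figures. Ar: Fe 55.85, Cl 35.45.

368.40 g

Pure Cl2 available = 490.48 g × 0.648 = 317.831 g.
M(Cl2) = 2(35.45) = 70.90 g/mol.
M(FeCl3) = 55.85 + 3(35.45) = 162.20 g/mol.
n(Cl2) = 317.831 g / 70.90 g/mol = 4.48281 mol.
From the equation the Cl2:FeCl3 mole ratio is 3:2, so n(FeCl3) = 4.48281 × 2/3 = 2.98854 mol.
Mass of FeCl3 = 2.98854 mol × 162.20 g/mol = 484.741 g.
Actual mass collected = 484.741 g × 0.760 = 368.403 g.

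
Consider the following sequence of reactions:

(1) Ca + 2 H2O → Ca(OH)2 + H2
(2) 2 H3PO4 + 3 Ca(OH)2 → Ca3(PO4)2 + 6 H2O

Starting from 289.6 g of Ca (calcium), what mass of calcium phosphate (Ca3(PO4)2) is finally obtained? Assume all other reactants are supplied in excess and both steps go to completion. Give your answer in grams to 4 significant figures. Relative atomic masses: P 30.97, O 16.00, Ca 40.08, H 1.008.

M(Ca) = 40.08 g/mol.
M(Ca3(PO4)2) = 3(40.08) + 2(30.97) + 8(16.00) = 310.18 g/mol.
n(Ca) = 289.60 / 40.08 = 7.2255 mol.
Step 1 gives a 1:1 ratio of Ca to Ca(OH)2, so n(Ca(OH)2) = 7.2255 mol.
In step 2 the Ca(OH)2:Ca3(PO4)2 ratio is 3:1, so n(Ca3(PO4)2) = 2.4085 mol.
Mass of Ca3(PO4)2 = 2.4085 × 310.18 = 747.07 g.

747.1 g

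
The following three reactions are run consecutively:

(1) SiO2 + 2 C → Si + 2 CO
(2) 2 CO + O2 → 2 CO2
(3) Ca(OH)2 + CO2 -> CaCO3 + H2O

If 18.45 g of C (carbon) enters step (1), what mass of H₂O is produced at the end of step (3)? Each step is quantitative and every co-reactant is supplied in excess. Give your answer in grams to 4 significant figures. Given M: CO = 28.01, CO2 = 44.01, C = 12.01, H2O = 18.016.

n(C) = 18.45 / 12.01 = 1.5362 mol.
Reaction (1): C→CO ratio 2:2 ⇒ n(CO) = 1.5362 mol.
Reaction (2): CO→CO2 ratio 2:2 ⇒ n(CO2) = 1.5362 mol.
Reaction (3): CO2→H2O ratio 1:1 ⇒ n(H2O) = 1.5362 mol.
Mass of H2O = 1.5362 × 18.016 = 27.677 g.

27.68 g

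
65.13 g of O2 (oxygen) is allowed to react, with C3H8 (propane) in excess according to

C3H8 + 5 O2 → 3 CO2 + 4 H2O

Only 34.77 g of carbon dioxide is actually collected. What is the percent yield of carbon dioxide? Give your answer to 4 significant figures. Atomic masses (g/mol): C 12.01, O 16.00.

M(O2) = 2(16.00) = 32.00 g/mol.
M(CO2) = 12.01 + 2(16.00) = 44.01 g/mol.
n(O2) = 65.130 g / 32.00 g/mol = 2.0353 mol.
From the equation the O2:CO2 mole ratio is 5:3, so n(CO2) = 2.0353 × 3/5 = 1.2212 mol.
Mass of CO2 = 1.2212 mol × 44.01 g/mol = 53.744 g.
This is the theoretical yield. Percent yield = 34.77 g / 53.744 g × 100% = 64.695%.

64.70 %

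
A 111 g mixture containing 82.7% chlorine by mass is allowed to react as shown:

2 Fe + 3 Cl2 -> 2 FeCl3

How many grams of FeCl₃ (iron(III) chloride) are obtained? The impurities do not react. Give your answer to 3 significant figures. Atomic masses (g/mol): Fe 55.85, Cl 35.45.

Mass of pure Cl2 = 111 g × 0.827 = 91.80 g.
M(Cl2) = 2(35.45) = 70.90 g/mol.
M(FeCl3) = 55.85 + 3(35.45) = 162.20 g/mol.
n(Cl2) = 91.80 g / 70.90 g/mol = 1.295 mol.
From the equation the Cl2:FeCl3 mole ratio is 3:2, so n(FeCl3) = 1.295 × 2/3 = 0.8632 mol.
Mass of FeCl3 = 0.8632 mol × 162.20 g/mol = 140.0 g.

140 g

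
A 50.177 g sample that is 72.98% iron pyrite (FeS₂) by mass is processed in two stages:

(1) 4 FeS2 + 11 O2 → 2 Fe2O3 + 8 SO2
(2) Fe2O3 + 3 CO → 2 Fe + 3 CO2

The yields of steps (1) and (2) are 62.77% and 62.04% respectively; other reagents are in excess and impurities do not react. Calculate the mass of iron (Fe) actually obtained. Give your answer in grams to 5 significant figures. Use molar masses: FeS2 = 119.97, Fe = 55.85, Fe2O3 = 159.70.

Pure FeS2 = 50.177 × 0.7298 = 36.6192 g.
n(FeS2) = 36.6192 / 119.97 = 0.305236 mol.
Step 1 (FeS2:Fe2O3 = 4:2): theoretical n(Fe2O3) = 0.152618 mol; at 62.77% yield, n(Fe2O3) = 0.0957983 mol.
Step 2 (Fe2O3:Fe = 1:2): theoretical n(Fe) = 0.191597 mol, so theoretical mass = 0.191597 × 55.85 = 10.7007 g.
At 62.04% yield, actual mass of Fe = 10.7007 × 0.6204 = 6.63870 g.

6.6387 g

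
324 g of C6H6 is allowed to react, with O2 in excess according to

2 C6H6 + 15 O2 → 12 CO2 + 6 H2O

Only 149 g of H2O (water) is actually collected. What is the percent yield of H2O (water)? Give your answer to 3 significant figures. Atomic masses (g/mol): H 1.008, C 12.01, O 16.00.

M(C6H6) = 6(12.01) + 6(1.008) = 78.108 g/mol.
M(H2O) = 2(1.008) + 16.00 = 18.016 g/mol.
n(C6H6) = 324.0 g / 78.108 g/mol = 4.148 mol.
From the equation the C6H6:H2O mole ratio is 2:6, so n(H2O) = 4.148 × 6/2 = 12.44 mol.
Mass of H2O = 12.44 mol × 18.016 g/mol = 224.2 g.
This is the theoretical yield. Percent yield = 149 g / 224.2 g × 100% = 66.46%.

66.5 %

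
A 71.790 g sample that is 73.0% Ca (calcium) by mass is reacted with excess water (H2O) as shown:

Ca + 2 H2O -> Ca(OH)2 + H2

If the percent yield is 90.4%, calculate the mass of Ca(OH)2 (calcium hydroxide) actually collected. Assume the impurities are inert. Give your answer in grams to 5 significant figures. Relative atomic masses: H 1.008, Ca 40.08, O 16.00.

87.583 g

Pure Ca available = 71.790 g × 0.730 = 52.4067 g.
M(Ca) = 40.08 g/mol.
M(Ca(OH)2) = 40.08 + 2(16.00) + 2(1.008) = 74.096 g/mol.
n(Ca) = 52.4067 g / 40.08 g/mol = 1.30755 mol.
From the equation the Ca:Ca(OH)2 mole ratio is 1:1, so n(Ca(OH)2) = 1.30755 × 1/1 = 1.30755 mol.
Mass of Ca(OH)2 = 1.30755 mol × 74.096 g/mol = 96.8844 g.
Actual mass collected = 96.8844 g × 0.904 = 87.5835 g.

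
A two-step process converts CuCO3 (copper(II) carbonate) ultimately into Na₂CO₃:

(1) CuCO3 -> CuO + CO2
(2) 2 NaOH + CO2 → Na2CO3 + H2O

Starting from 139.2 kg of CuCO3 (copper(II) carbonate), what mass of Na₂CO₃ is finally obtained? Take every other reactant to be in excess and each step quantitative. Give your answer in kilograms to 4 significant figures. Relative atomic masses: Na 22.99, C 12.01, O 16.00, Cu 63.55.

119.4 kg

M(CuCO3) = 63.55 + 12.01 + 3(16.00) = 123.56 g/mol.
M(Na2CO3) = 2(22.99) + 12.01 + 3(16.00) = 105.99 g/mol.
139.2 kg = 139200 g.
n(CuCO3) = 139200 / 123.56 = 1126.6 mol.
Step 1 gives a 1:1 ratio of CuCO3 to CO2, so n(CO2) = 1126.6 mol.
In step 2 the CO2:Na2CO3 ratio is 1:1, so n(Na2CO3) = 1126.6 mol.
Mass of Na2CO3 = 1126.6 × 105.99 = 119410 g = 119.4 kg.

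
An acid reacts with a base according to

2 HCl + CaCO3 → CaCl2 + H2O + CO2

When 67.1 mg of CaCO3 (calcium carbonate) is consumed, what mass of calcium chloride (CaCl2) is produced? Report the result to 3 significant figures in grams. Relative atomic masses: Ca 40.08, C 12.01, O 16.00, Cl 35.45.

M(CaCO3) = 40.08 + 12.01 + 3(16.00) = 100.09 g/mol.
M(CaCl2) = 40.08 + 2(35.45) = 110.98 g/mol.
Convert: 67.1 mg = 0.06710 g.
n(CaCO3) = 0.06710 g / 100.09 g/mol = 0.0006704 mol.
From the equation the CaCO3:CaCl2 mole ratio is 1:1, so n(CaCl2) = 0.0006704 × 1/1 = 0.0006704 mol.
Mass of CaCl2 = 0.0006704 mol × 110.98 g/mol = 0.07440 g.

0.0744 g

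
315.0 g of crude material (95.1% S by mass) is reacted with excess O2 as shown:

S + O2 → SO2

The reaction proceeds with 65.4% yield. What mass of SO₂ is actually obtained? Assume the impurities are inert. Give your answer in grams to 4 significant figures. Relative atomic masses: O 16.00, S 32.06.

Pure S available = 315.0 g × 0.951 = 299.56 g.
M(S) = 32.06 g/mol.
M(SO2) = 32.06 + 2(16.00) = 64.06 g/mol.
n(S) = 299.56 g / 32.06 g/mol = 9.3439 mol.
From the equation the S:SO2 mole ratio is 1:1, so n(SO2) = 9.3439 × 1/1 = 9.3439 mol.
Mass of SO2 = 9.3439 mol × 64.06 g/mol = 598.57 g.
Actual mass collected = 598.57 g × 0.654 = 391.46 g.

391.5 g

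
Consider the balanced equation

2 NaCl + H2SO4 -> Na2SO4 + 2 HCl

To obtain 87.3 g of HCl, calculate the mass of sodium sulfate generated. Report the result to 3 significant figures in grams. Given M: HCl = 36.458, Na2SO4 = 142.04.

n(HCl) = 87.30 g / 36.458 g/mol = 2.395 mol.
From the equation the HCl:Na2SO4 mole ratio is 2:1, so n(Na2SO4) = 2.395 × 1/2 = 1.197 mol.
Mass of Na2SO4 = 1.197 mol × 142.04 g/mol = 170.1 g.

170 g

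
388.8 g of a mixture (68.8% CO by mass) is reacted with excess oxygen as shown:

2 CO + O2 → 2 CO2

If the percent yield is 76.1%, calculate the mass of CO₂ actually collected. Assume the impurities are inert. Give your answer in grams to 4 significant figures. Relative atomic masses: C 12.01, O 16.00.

319.8 g

Pure CO available = 388.8 g × 0.688 = 267.49 g.
M(CO) = 12.01 + 16.00 = 28.01 g/mol.
M(CO2) = 12.01 + 2(16.00) = 44.01 g/mol.
n(CO) = 267.49 g / 28.01 g/mol = 9.5500 mol.
From the equation the CO:CO2 mole ratio is 2:2, so n(CO2) = 9.5500 × 2/2 = 9.5500 mol.
Mass of CO2 = 9.5500 mol × 44.01 g/mol = 420.29 g.
Actual mass collected = 420.29 g × 0.761 = 319.84 g.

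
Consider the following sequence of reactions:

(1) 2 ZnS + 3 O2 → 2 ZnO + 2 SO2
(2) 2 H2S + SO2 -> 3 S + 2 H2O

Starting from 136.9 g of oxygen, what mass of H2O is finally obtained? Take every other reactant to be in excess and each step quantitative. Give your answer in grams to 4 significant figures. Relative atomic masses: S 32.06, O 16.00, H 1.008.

M(O2) = 2(16.00) = 32.00 g/mol.
M(H2O) = 2(1.008) + 16.00 = 18.016 g/mol.
n(O2) = 136.90 / 32.00 = 4.2781 mol.
Step 1 gives a 3:2 ratio of O2 to SO2, so n(SO2) = 2.8521 mol.
In step 2 the SO2:H2O ratio is 1:2, so n(H2O) = 5.7042 mol.
Mass of H2O = 5.7042 × 18.016 = 102.77 g.

102.8 g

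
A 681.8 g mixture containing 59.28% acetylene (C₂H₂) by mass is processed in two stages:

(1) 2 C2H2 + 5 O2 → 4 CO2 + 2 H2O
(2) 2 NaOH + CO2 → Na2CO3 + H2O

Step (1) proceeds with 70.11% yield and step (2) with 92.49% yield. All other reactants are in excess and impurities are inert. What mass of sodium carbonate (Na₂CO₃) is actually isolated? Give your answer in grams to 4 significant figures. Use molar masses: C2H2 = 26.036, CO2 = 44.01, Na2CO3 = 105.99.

Pure C2H2 = 681.8 × 0.5928 = 404.17 g.
n(C2H2) = 404.17 / 26.036 = 15.524 mol.
Step 1 (C2H2:CO2 = 2:4): theoretical n(CO2) = 31.047 mol; at 70.11% yield, n(CO2) = 21.767 mol.
Step 2 (CO2:Na2CO3 = 1:1): theoretical n(Na2CO3) = 21.767 mol, so theoretical mass = 21.767 × 105.99 = 2307.1 g.
At 92.49% yield, actual mass of Na2CO3 = 2307.1 × 0.9249 = 2133.8 g.

2134 g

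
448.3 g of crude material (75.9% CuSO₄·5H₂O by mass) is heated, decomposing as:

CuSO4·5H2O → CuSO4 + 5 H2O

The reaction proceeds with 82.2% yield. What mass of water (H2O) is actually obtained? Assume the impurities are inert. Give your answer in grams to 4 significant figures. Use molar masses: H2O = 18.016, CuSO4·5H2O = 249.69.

Pure CuSO4·5H2O available = 448.3 g × 0.759 = 340.26 g.
n(CuSO4·5H2O) = 340.26 g / 249.69 g/mol = 1.3627 mol.
From the equation the CuSO4·5H2O:H2O mole ratio is 1:5, so n(H2O) = 1.3627 × 5/1 = 6.8136 mol.
Mass of H2O = 6.8136 mol × 18.016 g/mol = 122.75 g.
Actual mass collected = 122.75 g × 0.822 = 100.90 g.

100.9 g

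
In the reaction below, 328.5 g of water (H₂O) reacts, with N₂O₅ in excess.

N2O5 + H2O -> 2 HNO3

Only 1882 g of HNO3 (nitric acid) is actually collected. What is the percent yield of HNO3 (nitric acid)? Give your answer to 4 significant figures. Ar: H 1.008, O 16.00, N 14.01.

81.89 %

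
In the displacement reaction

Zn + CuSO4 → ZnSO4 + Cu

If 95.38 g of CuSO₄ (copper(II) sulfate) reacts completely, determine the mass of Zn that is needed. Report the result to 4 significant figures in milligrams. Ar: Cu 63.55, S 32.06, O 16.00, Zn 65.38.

M(CuSO4) = 63.55 + 32.06 + 4(16.00) = 159.61 g/mol.
M(Zn) = 65.38 g/mol.
n(CuSO4) = 95.380 g / 159.61 g/mol = 0.59758 mol.
From the equation the CuSO4:Zn mole ratio is 1:1, so n(Zn) = 0.59758 × 1/1 = 0.59758 mol.
Mass of Zn = 0.59758 mol × 65.38 g/mol = 39.070 g.
Converting to mg: 39.070 g = 39070 mg.

39070 mg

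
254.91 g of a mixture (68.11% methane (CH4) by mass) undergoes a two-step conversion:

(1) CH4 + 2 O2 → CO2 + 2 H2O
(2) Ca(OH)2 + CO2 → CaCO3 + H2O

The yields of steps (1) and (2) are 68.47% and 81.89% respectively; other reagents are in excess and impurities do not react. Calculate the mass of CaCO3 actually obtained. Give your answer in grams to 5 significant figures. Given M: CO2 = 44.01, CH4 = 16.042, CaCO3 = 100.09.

607.38 g

Pure CH4 = 254.91 × 0.6811 = 173.619 g.
n(CH4) = 173.619 / 16.042 = 10.8228 mol.
Step 1 (CH4:CO2 = 1:1): theoretical n(CO2) = 10.8228 mol; at 68.47% yield, n(CO2) = 7.41036 mol.
Step 2 (CO2:CaCO3 = 1:1): theoretical n(CaCO3) = 7.41036 mol, so theoretical mass = 7.41036 × 100.09 = 741.703 g.
At 81.89% yield, actual mass of CaCO3 = 741.703 × 0.8189 = 607.381 g.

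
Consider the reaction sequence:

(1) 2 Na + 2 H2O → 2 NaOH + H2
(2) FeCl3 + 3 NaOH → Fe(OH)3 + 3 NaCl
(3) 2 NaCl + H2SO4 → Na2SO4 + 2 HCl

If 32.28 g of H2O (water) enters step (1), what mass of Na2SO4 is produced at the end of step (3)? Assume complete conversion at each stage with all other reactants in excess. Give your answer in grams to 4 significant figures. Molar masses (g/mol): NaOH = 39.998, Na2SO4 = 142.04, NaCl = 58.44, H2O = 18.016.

n(H2O) = 32.28 / 18.016 = 1.7917 mol.
Reaction (1): H2O→NaOH ratio 2:2 ⇒ n(NaOH) = 1.7917 mol.
Reaction (2): NaOH→NaCl ratio 3:3 ⇒ n(NaCl) = 1.7917 mol.
Reaction (3): NaCl→Na2SO4 ratio 2:1 ⇒ n(Na2SO4) = 0.89587 mol.
Mass of Na2SO4 = 0.89587 × 142.04 = 127.25 g.

127.2 g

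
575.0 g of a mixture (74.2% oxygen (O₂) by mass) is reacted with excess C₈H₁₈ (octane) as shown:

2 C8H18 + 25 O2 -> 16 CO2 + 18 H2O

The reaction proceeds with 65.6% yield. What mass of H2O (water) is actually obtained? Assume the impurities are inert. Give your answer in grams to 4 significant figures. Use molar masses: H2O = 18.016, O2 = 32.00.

Pure O2 available = 575.0 g × 0.742 = 426.65 g.
n(O2) = 426.65 g / 32.00 g/mol = 13.333 mol.
From the equation the O2:H2O mole ratio is 25:18, so n(H2O) = 13.333 × 18/25 = 9.5996 mol.
Mass of H2O = 9.5996 mol × 18.016 g/mol = 172.95 g.
Actual mass collected = 172.95 g × 0.656 = 113.45 g.

113.5 g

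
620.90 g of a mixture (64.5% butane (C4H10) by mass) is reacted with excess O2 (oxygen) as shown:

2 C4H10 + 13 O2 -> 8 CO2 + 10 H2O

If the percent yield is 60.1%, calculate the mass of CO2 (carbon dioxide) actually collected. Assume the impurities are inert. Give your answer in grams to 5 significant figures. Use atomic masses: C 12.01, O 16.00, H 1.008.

729.02 g

Pure C4H10 available = 620.90 g × 0.645 = 400.480 g.
M(C4H10) = 4(12.01) + 10(1.008) = 58.12 g/mol.
M(CO2) = 12.01 + 2(16.00) = 44.01 g/mol.
n(C4H10) = 400.480 g / 58.12 g/mol = 6.89058 mol.
From the equation the C4H10:CO2 mole ratio is 2:8, so n(CO2) = 6.89058 × 8/2 = 27.5623 mol.
Mass of CO2 = 27.5623 mol × 44.01 g/mol = 1213.02 g.
Actual mass collected = 1213.02 g × 0.601 = 729.024 g.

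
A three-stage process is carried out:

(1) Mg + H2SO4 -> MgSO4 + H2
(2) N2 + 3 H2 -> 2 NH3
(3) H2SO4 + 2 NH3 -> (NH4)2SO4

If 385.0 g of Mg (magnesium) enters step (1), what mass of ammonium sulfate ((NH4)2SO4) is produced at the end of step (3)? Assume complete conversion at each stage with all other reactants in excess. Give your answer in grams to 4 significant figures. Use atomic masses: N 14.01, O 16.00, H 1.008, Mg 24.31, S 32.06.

M(Mg) = 24.31 g/mol.
M((NH4)2SO4) = 2(14.01) + 8(1.008) + 32.06 + 4(16.00) = 132.144 g/mol.
n(Mg) = 385.0 / 24.31 = 15.837 mol.
Reaction (1): Mg→H2 ratio 1:1 ⇒ n(H2) = 15.837 mol.
Reaction (2): H2→NH3 ratio 3:2 ⇒ n(NH3) = 10.558 mol.
Reaction (3): NH3→(NH4)2SO4 ratio 2:1 ⇒ n((NH4)2SO4) = 5.2790 mol.
Mass of (NH4)2SO4 = 5.2790 × 132.144 = 697.59 g.

697.6 g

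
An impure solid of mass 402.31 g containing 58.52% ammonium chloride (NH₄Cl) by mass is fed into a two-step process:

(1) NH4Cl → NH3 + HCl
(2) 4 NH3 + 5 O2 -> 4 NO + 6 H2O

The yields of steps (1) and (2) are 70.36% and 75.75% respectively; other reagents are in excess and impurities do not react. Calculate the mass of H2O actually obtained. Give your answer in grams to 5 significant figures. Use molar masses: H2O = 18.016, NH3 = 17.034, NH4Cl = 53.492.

Pure NH4Cl = 402.31 × 0.5852 = 235.432 g.
n(NH4Cl) = 235.432 / 53.492 = 4.40125 mol.
Step 1 (NH4Cl:NH3 = 1:1): theoretical n(NH3) = 4.40125 mol; at 70.36% yield, n(NH3) = 3.09672 mol.
Step 2 (NH3:H2O = 4:6): theoretical n(H2O) = 4.64508 mol, so theoretical mass = 4.64508 × 18.016 = 83.6858 g.
At 75.75% yield, actual mass of H2O = 83.6858 × 0.7575 = 63.3920 g.

63.392 g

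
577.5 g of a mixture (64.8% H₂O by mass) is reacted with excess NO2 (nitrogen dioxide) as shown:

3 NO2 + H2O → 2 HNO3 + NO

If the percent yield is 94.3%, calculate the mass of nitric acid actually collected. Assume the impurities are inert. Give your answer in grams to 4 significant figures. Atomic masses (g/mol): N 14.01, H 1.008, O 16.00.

Pure H2O available = 577.5 g × 0.648 = 374.22 g.
M(H2O) = 2(1.008) + 16.00 = 18.016 g/mol.
M(HNO3) = 1.008 + 14.01 + 3(16.00) = 63.018 g/mol.
n(H2O) = 374.22 g / 18.016 g/mol = 20.772 mol.
From the equation the H2O:HNO3 mole ratio is 1:2, so n(HNO3) = 20.772 × 2/1 = 41.543 mol.
Mass of HNO3 = 41.543 mol × 63.018 g/mol = 2618.0 g.
Actual mass collected = 2618.0 g × 0.943 = 2468.7 g.

2469 g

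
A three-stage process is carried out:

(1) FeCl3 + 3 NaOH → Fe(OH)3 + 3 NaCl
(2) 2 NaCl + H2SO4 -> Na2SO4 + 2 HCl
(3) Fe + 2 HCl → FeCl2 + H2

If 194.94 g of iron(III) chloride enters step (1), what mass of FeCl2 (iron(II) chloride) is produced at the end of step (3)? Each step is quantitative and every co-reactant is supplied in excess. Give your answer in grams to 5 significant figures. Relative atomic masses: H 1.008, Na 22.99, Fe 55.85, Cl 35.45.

228.50 g

M(FeCl3) = 55.85 + 3(35.45) = 162.20 g/mol.
M(FeCl2) = 55.85 + 2(35.45) = 126.75 g/mol.
n(FeCl3) = 194.94 / 162.20 = 1.20185 mol.
Reaction (1): FeCl3→NaCl ratio 1:3 ⇒ n(NaCl) = 3.60555 mol.
Reaction (2): NaCl→HCl ratio 2:2 ⇒ n(HCl) = 3.60555 mol.
Reaction (3): HCl→FeCl2 ratio 2:1 ⇒ n(FeCl2) = 1.80277 mol.
Mass of FeCl2 = 1.80277 × 126.75 = 228.502 g.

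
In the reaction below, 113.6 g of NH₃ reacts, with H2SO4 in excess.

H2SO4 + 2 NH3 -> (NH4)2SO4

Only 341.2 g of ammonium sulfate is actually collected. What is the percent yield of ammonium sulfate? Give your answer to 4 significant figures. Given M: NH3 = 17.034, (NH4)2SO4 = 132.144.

77.43 %

n(NH3) = 113.60 g / 17.034 g/mol = 6.6690 mol.
From the equation the NH3:(NH4)2SO4 mole ratio is 2:1, so n((NH4)2SO4) = 6.6690 × 1/2 = 3.3345 mol.
Mass of (NH4)2SO4 = 3.3345 mol × 132.144 g/mol = 440.64 g.
This is the theoretical yield. Percent yield = 341.2 g / 440.64 g × 100% = 77.434%.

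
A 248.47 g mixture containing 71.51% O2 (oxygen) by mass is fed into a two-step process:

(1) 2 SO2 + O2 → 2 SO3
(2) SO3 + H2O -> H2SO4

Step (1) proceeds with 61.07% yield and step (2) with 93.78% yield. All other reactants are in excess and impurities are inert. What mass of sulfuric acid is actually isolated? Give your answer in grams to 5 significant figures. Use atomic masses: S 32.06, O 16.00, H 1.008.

623.77 g

Pure O2 = 248.47 × 0.7151 = 177.681 g.
M(O2) = 2(16.00) = 32.00 g/mol.
M(H2SO4) = 2(1.008) + 32.06 + 4(16.00) = 98.076 g/mol.
n(O2) = 177.681 / 32.00 = 5.55253 mol.
Step 1 (O2:SO3 = 1:2): theoretical n(SO3) = 11.1051 mol; at 61.07% yield, n(SO3) = 6.78186 mol.
Step 2 (SO3:H2SO4 = 1:1): theoretical n(H2SO4) = 6.78186 mol, so theoretical mass = 6.78186 × 98.076 = 665.137 g.
At 93.78% yield, actual mass of H2SO4 = 665.137 × 0.9378 = 623.766 g.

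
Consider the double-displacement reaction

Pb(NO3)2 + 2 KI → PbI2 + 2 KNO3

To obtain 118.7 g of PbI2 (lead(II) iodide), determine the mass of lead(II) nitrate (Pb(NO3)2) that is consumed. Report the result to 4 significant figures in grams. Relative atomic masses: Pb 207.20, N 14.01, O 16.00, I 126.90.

85.28 g

M(PbI2) = 207.20 + 2(126.90) = 461.00 g/mol.
M(Pb(NO3)2) = 207.20 + 2(14.01) + 6(16.00) = 331.22 g/mol.
n(PbI2) = 118.70 g / 461.00 g/mol = 0.25748 mol.
From the equation the PbI2:Pb(NO3)2 mole ratio is 1:1, so n(Pb(NO3)2) = 0.25748 × 1/1 = 0.25748 mol.
Mass of Pb(NO3)2 = 0.25748 mol × 331.22 g/mol = 85.284 g.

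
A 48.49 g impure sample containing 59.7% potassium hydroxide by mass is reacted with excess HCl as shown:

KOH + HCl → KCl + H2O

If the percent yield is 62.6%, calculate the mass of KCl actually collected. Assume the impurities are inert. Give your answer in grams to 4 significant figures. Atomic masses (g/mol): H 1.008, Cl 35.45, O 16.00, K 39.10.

24.08 g

Pure KOH available = 48.49 g × 0.597 = 28.949 g.
M(KOH) = 39.10 + 16.00 + 1.008 = 56.108 g/mol.
M(KCl) = 39.10 + 35.45 = 74.55 g/mol.
n(KOH) = 28.949 g / 56.108 g/mol = 0.51594 mol.
From the equation the KOH:KCl mole ratio is 1:1, so n(KCl) = 0.51594 × 1/1 = 0.51594 mol.
Mass of KCl = 0.51594 mol × 74.55 g/mol = 38.464 g.
Actual mass collected = 38.464 g × 0.626 = 24.078 g.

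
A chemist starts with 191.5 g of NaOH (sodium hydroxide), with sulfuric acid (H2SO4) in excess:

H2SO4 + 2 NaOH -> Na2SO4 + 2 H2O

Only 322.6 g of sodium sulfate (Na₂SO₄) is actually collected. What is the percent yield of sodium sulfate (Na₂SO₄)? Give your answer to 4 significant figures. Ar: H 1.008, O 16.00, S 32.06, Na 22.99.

M(NaOH) = 22.99 + 16.00 + 1.008 = 39.998 g/mol.
M(Na2SO4) = 2(22.99) + 32.06 + 4(16.00) = 142.04 g/mol.
n(NaOH) = 191.50 g / 39.998 g/mol = 4.7877 mol.
From the equation the NaOH:Na2SO4 mole ratio is 2:1, so n(Na2SO4) = 4.7877 × 1/2 = 2.3939 mol.
Mass of Na2SO4 = 2.3939 mol × 142.04 g/mol = 340.03 g.
This is the theoretical yield. Percent yield = 322.6 g / 340.03 g × 100% = 94.875%.

94.88 %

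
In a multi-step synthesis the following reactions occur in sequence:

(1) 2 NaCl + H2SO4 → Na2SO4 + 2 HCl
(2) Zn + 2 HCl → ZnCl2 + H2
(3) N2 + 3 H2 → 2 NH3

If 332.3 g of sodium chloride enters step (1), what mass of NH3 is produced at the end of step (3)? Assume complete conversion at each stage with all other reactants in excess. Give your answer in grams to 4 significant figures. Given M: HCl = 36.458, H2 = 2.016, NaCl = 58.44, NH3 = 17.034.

n(NaCl) = 332.3 / 58.44 = 5.6862 mol.
Reaction (1): NaCl→HCl ratio 2:2 ⇒ n(HCl) = 5.6862 mol.
Reaction (2): HCl→H2 ratio 2:1 ⇒ n(H2) = 2.8431 mol.
Reaction (3): H2→NH3 ratio 3:2 ⇒ n(NH3) = 1.8954 mol.
Mass of NH3 = 1.8954 × 17.034 = 32.286 g.

32.29 g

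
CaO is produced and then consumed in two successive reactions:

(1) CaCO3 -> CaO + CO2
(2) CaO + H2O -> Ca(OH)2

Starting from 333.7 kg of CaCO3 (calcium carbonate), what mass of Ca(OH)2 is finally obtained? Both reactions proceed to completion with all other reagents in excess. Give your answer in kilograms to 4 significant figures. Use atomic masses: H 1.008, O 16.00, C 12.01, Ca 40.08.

247.0 kg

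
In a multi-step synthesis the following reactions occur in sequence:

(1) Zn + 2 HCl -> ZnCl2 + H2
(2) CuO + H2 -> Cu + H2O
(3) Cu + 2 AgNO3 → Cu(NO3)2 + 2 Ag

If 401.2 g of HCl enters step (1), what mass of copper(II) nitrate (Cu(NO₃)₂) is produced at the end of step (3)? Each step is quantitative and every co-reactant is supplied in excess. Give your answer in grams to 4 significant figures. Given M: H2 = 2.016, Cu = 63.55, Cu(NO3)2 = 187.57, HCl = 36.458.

1032 g

n(HCl) = 401.2 / 36.458 = 11.004 mol.
Reaction (1): HCl→H2 ratio 2:1 ⇒ n(H2) = 5.5022 mol.
Reaction (2): H2→Cu ratio 1:1 ⇒ n(Cu) = 5.5022 mol.
Reaction (3): Cu→Cu(NO3)2 ratio 1:1 ⇒ n(Cu(NO3)2) = 5.5022 mol.
Mass of Cu(NO3)2 = 5.5022 × 187.57 = 1032.1 g.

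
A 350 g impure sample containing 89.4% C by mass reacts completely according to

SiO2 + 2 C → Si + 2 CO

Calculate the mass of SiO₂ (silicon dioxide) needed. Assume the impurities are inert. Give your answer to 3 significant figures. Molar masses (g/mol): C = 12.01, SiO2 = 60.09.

Mass of pure C = 350 g × 0.894 = 312.9 g.
n(C) = 312.9 g / 12.01 g/mol = 26.05 mol.
From the equation the C:SiO2 mole ratio is 2:1, so n(SiO2) = 26.05 × 1/2 = 13.03 mol.
Mass of SiO2 = 13.03 mol × 60.09 g/mol = 782.8 g.

783 g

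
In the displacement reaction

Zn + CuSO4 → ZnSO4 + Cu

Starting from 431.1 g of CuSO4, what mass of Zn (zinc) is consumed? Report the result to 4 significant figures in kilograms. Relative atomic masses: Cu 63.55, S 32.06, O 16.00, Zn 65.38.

0.1766 kg

M(CuSO4) = 63.55 + 32.06 + 4(16.00) = 159.61 g/mol.
M(Zn) = 65.38 g/mol.
n(CuSO4) = 431.10 g / 159.61 g/mol = 2.7010 mol.
From the equation the CuSO4:Zn mole ratio is 1:1, so n(Zn) = 2.7010 × 1/1 = 2.7010 mol.
Mass of Zn = 2.7010 mol × 65.38 g/mol = 176.59 g.
Converting to kg: 176.59 g = 0.1766 kg.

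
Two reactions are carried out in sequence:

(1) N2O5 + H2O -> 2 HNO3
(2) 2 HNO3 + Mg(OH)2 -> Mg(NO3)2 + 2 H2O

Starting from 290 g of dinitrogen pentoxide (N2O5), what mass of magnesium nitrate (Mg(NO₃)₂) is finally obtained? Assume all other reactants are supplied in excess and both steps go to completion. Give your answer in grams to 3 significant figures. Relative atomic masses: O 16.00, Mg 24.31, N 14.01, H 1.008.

398 g

M(N2O5) = 2(14.01) + 5(16.00) = 108.02 g/mol.
M(Mg(NO3)2) = 24.31 + 2(14.01) + 6(16.00) = 148.33 g/mol.
n(N2O5) = 290.0 / 108.02 = 2.685 mol.
Step 1 gives a 1:2 ratio of N2O5 to HNO3, so n(HNO3) = 5.369 mol.
In step 2 the HNO3:Mg(NO3)2 ratio is 2:1, so n(Mg(NO3)2) = 2.685 mol.
Mass of Mg(NO3)2 = 2.685 × 148.33 = 398.2 g.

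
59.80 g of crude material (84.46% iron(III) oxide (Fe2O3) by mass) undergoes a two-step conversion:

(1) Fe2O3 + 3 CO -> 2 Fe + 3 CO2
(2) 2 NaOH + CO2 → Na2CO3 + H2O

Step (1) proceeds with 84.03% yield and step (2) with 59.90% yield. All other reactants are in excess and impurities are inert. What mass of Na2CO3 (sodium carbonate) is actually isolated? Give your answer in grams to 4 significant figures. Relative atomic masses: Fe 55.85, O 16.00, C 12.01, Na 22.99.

Pure Fe2O3 = 59.80 × 0.8446 = 50.507 g.
M(Fe2O3) = 2(55.85) + 3(16.00) = 159.70 g/mol.
M(Na2CO3) = 2(22.99) + 12.01 + 3(16.00) = 105.99 g/mol.
n(Fe2O3) = 50.507 / 159.70 = 0.31626 mol.
Step 1 (Fe2O3:CO2 = 1:3): theoretical n(CO2) = 0.94879 mol; at 84.03% yield, n(CO2) = 0.79727 mol.
Step 2 (CO2:Na2CO3 = 1:1): theoretical n(Na2CO3) = 0.79727 mol, so theoretical mass = 0.79727 × 105.99 = 84.502 g.
At 59.90% yield, actual mass of Na2CO3 = 84.502 × 0.5990 = 50.617 g.

50.62 g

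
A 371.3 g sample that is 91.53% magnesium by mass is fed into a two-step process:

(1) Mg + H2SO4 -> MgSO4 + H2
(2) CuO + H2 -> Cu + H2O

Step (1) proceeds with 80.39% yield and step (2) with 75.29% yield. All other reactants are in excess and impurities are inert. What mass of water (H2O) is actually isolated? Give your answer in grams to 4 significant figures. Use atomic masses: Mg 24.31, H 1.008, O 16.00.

Pure Mg = 371.3 × 0.9153 = 339.85 g.
M(Mg) = 24.31 g/mol.
M(H2O) = 2(1.008) + 16.00 = 18.016 g/mol.
n(Mg) = 339.85 / 24.31 = 13.980 mol.
Step 1 (Mg:H2 = 1:1): theoretical n(H2) = 13.980 mol; at 80.39% yield, n(H2) = 11.238 mol.
Step 2 (H2:H2O = 1:1): theoretical n(H2O) = 11.238 mol, so theoretical mass = 11.238 × 18.016 = 202.47 g.
At 75.29% yield, actual mass of H2O = 202.47 × 0.7529 = 152.44 g.

152.4 g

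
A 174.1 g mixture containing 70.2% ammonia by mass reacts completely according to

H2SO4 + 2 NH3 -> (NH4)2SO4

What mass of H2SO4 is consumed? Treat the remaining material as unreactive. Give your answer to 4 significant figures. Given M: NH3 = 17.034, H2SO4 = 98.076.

351.8 g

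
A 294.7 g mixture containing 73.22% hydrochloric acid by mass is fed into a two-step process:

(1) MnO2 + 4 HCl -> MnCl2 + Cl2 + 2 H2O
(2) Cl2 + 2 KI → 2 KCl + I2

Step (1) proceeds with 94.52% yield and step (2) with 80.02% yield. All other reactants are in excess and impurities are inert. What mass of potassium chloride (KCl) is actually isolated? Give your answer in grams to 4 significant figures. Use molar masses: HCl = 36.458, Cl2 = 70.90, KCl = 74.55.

166.9 g

Pure HCl = 294.7 × 0.7322 = 215.78 g.
n(HCl) = 215.78 / 36.458 = 5.9186 mol.
Step 1 (HCl:Cl2 = 4:1): theoretical n(Cl2) = 1.4796 mol; at 94.52% yield, n(Cl2) = 1.3986 mol.
Step 2 (Cl2:KCl = 1:2): theoretical n(KCl) = 2.7971 mol, so theoretical mass = 2.7971 × 74.55 = 208.53 g.
At 80.02% yield, actual mass of KCl = 208.53 × 0.8002 = 166.86 g.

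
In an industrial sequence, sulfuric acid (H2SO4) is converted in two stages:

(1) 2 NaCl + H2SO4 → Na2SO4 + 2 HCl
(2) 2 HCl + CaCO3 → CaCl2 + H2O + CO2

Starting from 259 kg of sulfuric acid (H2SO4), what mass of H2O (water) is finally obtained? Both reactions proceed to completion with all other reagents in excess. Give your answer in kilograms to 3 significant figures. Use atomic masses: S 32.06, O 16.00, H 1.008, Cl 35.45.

47.6 kg

M(H2SO4) = 2(1.008) + 32.06 + 4(16.00) = 98.076 g/mol.
M(H2O) = 2(1.008) + 16.00 = 18.016 g/mol.
259 kg = 259000 g.
n(H2SO4) = 259000 / 98.076 = 2641 mol.
Step 1 gives a 1:2 ratio of H2SO4 to HCl, so n(HCl) = 5282 mol.
In step 2 the HCl:H2O ratio is 2:1, so n(H2O) = 2641 mol.
Mass of H2O = 2641 × 18.016 = 47580 g = 47.6 kg.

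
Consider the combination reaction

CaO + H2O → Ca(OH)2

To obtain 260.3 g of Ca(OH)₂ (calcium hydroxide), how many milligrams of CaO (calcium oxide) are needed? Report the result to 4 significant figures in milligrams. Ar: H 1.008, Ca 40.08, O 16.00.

M(Ca(OH)2) = 40.08 + 2(16.00) + 2(1.008) = 74.096 g/mol.
M(CaO) = 40.08 + 16.00 = 56.08 g/mol.
n(Ca(OH)2) = 260.30 g / 74.096 g/mol = 3.5130 mol.
From the equation the Ca(OH)2:CaO mole ratio is 1:1, so n(CaO) = 3.5130 × 1/1 = 3.5130 mol.
Mass of CaO = 3.5130 mol × 56.08 g/mol = 197.01 g.
Converting to mg: 197.01 g = 197000 mg.

197000 mg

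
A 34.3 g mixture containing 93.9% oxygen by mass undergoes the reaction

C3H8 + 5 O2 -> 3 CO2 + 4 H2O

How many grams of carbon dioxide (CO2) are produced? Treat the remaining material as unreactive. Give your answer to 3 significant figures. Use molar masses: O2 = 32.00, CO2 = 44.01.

26.6 g

Mass of pure O2 = 34.3 g × 0.939 = 32.21 g.
n(O2) = 32.21 g / 32.00 g/mol = 1.006 mol.
From the equation the O2:CO2 mole ratio is 5:3, so n(CO2) = 1.006 × 3/5 = 0.6039 mol.
Mass of CO2 = 0.6039 mol × 44.01 g/mol = 26.58 g.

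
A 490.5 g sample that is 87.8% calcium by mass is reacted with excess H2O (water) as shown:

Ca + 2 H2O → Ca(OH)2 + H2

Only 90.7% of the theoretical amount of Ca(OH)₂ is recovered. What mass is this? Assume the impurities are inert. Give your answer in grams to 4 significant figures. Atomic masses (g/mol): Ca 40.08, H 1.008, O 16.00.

722.1 g

Pure Ca available = 490.5 g × 0.878 = 430.66 g.
M(Ca) = 40.08 g/mol.
M(Ca(OH)2) = 40.08 + 2(16.00) + 2(1.008) = 74.096 g/mol.
n(Ca) = 430.66 g / 40.08 g/mol = 10.745 mol.
From the equation the Ca:Ca(OH)2 mole ratio is 1:1, so n(Ca(OH)2) = 10.745 × 1/1 = 10.745 mol.
Mass of Ca(OH)2 = 10.745 mol × 74.096 g/mol = 796.16 g.
Actual mass collected = 796.16 g × 0.907 = 722.12 g.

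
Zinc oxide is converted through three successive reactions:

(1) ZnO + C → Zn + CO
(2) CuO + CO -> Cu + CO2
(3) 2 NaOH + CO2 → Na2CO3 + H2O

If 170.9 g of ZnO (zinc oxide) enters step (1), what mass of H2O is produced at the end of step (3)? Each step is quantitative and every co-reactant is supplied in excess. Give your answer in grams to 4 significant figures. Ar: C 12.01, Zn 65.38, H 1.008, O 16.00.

37.83 g

M(ZnO) = 65.38 + 16.00 = 81.38 g/mol.
M(H2O) = 2(1.008) + 16.00 = 18.016 g/mol.
n(ZnO) = 170.9 / 81.38 = 2.1000 mol.
Reaction (1): ZnO→CO ratio 1:1 ⇒ n(CO) = 2.1000 mol.
Reaction (2): CO→CO2 ratio 1:1 ⇒ n(CO2) = 2.1000 mol.
Reaction (3): CO2→H2O ratio 1:1 ⇒ n(H2O) = 2.1000 mol.
Mass of H2O = 2.1000 × 18.016 = 37.834 g.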